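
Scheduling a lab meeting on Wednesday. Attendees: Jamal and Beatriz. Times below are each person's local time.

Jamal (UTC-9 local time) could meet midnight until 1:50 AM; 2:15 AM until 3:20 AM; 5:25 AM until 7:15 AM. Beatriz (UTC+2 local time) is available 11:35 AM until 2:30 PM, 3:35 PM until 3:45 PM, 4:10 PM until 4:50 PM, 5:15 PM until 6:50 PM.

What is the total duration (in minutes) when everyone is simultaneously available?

225

Jamal in UTC: 09:00-10:50, 11:15-12:20, 14:25-16:15 (add 9h to convert from UTC-9).
Beatriz in UTC: 09:35-12:30, 13:35-13:45, 14:10-14:50, 15:15-16:50 (subtract 2h to convert from UTC+2).
Jamal ∩ Beatriz: 09:35-10:50, 11:15-12:20, 14:25-14:50, 15:15-16:15.
Those are the intersection windows.
Summing the common windows: 75 + 65 + 25 + 60 = 225 minutes.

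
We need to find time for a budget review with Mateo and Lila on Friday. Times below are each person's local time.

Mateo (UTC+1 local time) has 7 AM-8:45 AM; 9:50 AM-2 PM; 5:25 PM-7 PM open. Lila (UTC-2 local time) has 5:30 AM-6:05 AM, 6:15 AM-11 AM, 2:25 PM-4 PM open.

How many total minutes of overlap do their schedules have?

Mateo in UTC: 06:00-07:45, 08:50-13:00, 16:25-18:00 (subtract 1h to convert from UTC+1).
Lila in UTC: 07:30-08:05, 08:15-13:00, 16:25-18:00 (add 2h to convert from UTC-2).
Mateo ∩ Lila: 07:30-07:45, 08:50-13:00, 16:25-18:00.
Summing the common windows: 15 + 250 + 95 = 360 minutes.

360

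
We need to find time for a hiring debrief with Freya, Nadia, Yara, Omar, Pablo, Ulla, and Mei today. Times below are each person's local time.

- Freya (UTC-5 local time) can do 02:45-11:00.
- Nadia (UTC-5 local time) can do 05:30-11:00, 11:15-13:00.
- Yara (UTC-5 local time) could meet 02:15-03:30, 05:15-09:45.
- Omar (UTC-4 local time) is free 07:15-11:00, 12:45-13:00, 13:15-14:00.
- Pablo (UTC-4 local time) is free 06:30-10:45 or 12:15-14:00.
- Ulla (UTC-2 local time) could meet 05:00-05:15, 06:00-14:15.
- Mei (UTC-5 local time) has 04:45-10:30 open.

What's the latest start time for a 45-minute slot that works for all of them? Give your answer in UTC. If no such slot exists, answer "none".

14:00

Freya in UTC: 07:45-16:00 (add 5h to convert from UTC-5).
Nadia in UTC: 10:30-16:00, 16:15-18:00 (add 5h to convert from UTC-5).
Yara in UTC: 07:15-08:30, 10:15-14:45 (add 5h to convert from UTC-5).
Omar in UTC: 11:15-15:00, 16:45-17:00, 17:15-18:00 (add 4h to convert from UTC-4).
Pablo in UTC: 10:30-14:45, 16:15-18:00 (add 4h to convert from UTC-4).
Ulla in UTC: 07:00-07:15, 08:00-16:15 (add 2h to convert from UTC-2).
Mei in UTC: 09:45-15:30 (add 5h to convert from UTC-5).
Freya ∩ Nadia: 10:30-16:00.
Freya ∩ Nadia ∩ Yara: 10:30-14:45.
Freya ∩ Nadia ∩ Yara ∩ Omar: 11:15-14:45.
Freya ∩ Nadia ∩ Yara ∩ Omar ∩ Pablo: 11:15-14:45.
Freya ∩ Nadia ∩ Yara ∩ Omar ∩ Pablo ∩ Ulla: 11:15-14:45.
Freya ∩ Nadia ∩ Yara ∩ Omar ∩ Pablo ∩ Ulla ∩ Mei: 11:15-14:45.
The last common window of at least 45 minutes is 11:15-14:45; a 45-minute meeting can start as late as 14:00 and still end by 14:45.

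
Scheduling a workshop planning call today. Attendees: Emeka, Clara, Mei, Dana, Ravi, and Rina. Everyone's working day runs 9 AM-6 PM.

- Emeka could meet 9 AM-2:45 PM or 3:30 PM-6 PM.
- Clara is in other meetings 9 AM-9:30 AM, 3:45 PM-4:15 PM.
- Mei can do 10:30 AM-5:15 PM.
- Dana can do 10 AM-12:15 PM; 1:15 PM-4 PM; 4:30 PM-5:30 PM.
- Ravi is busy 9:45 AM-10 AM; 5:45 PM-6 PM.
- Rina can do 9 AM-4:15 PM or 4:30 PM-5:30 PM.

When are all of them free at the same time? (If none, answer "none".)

10:30-12:15, 13:15-14:45, 15:30-15:45, 16:30-17:15

Emeka free: 09:00-14:45, 15:30-18:00.
Clara free: 09:30-15:45, 16:15-18:00 (invert busy blocks within the working day).
Mei free: 10:30-17:15.
Dana free: 10:00-12:15, 13:15-16:00, 16:30-17:30.
Ravi free: 09:00-09:45, 10:00-17:45 (invert busy blocks within the working day).
Rina free: 09:00-16:15, 16:30-17:30.
Emeka ∩ Clara: 09:30-14:45, 15:30-15:45, 16:15-18:00.
Emeka ∩ Clara ∩ Mei: 10:30-14:45, 15:30-15:45, 16:15-17:15.
Emeka ∩ Clara ∩ Mei ∩ Dana: 10:30-12:15, 13:15-14:45, 15:30-15:45, 16:30-17:15.
Emeka ∩ Clara ∩ Mei ∩ Dana ∩ Ravi: 10:30-12:15, 13:15-14:45, 15:30-15:45, 16:30-17:15.
Emeka ∩ Clara ∩ Mei ∩ Dana ∩ Ravi ∩ Rina: 10:30-12:15, 13:15-14:45, 15:30-15:45, 16:30-17:15.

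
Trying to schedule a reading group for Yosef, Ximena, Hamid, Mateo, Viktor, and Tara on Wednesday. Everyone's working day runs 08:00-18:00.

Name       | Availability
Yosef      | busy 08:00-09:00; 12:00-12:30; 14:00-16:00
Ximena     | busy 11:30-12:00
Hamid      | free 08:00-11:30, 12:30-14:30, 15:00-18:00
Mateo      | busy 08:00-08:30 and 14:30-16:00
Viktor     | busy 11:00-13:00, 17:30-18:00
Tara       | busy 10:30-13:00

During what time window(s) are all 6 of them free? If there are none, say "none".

09:00-10:30, 13:00-14:00, 16:00-17:30

Yosef free: 09:00-12:00, 12:30-14:00, 16:00-18:00 (invert busy blocks within the working day).
Ximena free: 08:00-11:30, 12:00-18:00 (invert busy blocks within the working day).
Hamid free: 08:00-11:30, 12:30-14:30, 15:00-18:00.
Mateo free: 08:30-14:30, 16:00-18:00 (invert busy blocks within the working day).
Viktor free: 08:00-11:00, 13:00-17:30 (invert busy blocks within the working day).
Tara free: 08:00-10:30, 13:00-18:00 (invert busy blocks within the working day).
Yosef ∩ Ximena: 09:00-11:30, 12:30-14:00, 16:00-18:00.
Yosef ∩ Ximena ∩ Hamid: 09:00-11:30, 12:30-14:00, 16:00-18:00.
Yosef ∩ Ximena ∩ Hamid ∩ Mateo: 09:00-11:30, 12:30-14:00, 16:00-18:00.
Yosef ∩ Ximena ∩ Hamid ∩ Mateo ∩ Viktor: 09:00-11:00, 13:00-14:00, 16:00-17:30.
Yosef ∩ Ximena ∩ Hamid ∩ Mateo ∩ Viktor ∩ Tara: 09:00-10:30, 13:00-14:00, 16:00-17:30.
Those are the intersection windows.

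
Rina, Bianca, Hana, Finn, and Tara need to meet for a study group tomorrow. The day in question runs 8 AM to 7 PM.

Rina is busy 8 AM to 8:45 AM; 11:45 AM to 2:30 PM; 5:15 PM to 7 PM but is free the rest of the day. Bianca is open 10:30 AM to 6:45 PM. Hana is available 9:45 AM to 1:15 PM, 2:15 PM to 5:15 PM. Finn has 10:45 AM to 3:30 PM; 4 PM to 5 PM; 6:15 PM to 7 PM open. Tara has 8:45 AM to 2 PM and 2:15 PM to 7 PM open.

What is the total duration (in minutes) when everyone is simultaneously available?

Rina free: 08:45-11:45, 14:30-17:15 (invert busy blocks within the working day).
Bianca free: 10:30-18:45.
Hana free: 09:45-13:15, 14:15-17:15.
Finn free: 10:45-15:30, 16:00-17:00, 18:15-19:00.
Tara free: 08:45-14:00, 14:15-19:00.
Rina ∩ Bianca: 10:30-11:45, 14:30-17:15.
Rina ∩ Bianca ∩ Hana: 10:30-11:45, 14:30-17:15.
Rina ∩ Bianca ∩ Hana ∩ Finn: 10:45-11:45, 14:30-15:30, 16:00-17:00.
Rina ∩ Bianca ∩ Hana ∩ Finn ∩ Tara: 10:45-11:45, 14:30-15:30, 16:00-17:00.
Summing the common windows: 60 + 60 + 60 = 180 minutes.

180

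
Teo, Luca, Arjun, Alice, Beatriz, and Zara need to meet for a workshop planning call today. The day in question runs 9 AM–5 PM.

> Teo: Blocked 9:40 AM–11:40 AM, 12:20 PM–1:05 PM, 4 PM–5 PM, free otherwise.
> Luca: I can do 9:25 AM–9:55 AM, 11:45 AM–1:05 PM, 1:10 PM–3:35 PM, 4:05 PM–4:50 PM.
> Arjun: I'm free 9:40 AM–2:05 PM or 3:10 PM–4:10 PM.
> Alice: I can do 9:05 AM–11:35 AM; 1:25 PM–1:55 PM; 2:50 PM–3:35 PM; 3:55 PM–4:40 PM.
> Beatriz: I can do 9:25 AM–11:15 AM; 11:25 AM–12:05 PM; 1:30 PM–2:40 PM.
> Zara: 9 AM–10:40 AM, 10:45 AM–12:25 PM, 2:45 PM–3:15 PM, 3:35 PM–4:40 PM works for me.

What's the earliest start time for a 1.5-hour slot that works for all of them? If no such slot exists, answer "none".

none

Teo free: 09:00-09:40, 11:40-12:20, 13:05-16:00 (invert busy blocks within the working day).
Luca free: 09:25-09:55, 11:45-13:05, 13:10-15:35, 16:05-16:50.
Arjun free: 09:40-14:05, 15:10-16:10.
Alice free: 09:05-11:35, 13:25-13:55, 14:50-15:35, 15:55-16:40.
Beatriz free: 09:25-11:15, 11:25-12:05, 13:30-14:40.
Zara free: 09:00-10:40, 10:45-12:25, 14:45-15:15, 15:35-16:40.
Teo ∩ Luca: 09:25-09:40, 11:45-12:20, 13:10-15:35.
Teo ∩ Luca ∩ Arjun: 11:45-12:20, 13:10-14:05, 15:10-15:35.
Teo ∩ Luca ∩ Arjun ∩ Alice: 13:25-13:55, 15:10-15:35.
Teo ∩ Luca ∩ Arjun ∩ Alice ∩ Beatriz: 13:30-13:55.
Teo ∩ Luca ∩ Arjun ∩ Alice ∩ Beatriz ∩ Zara: ∅.
There is no time when everyone is free.
No common window is at least 90 minutes long.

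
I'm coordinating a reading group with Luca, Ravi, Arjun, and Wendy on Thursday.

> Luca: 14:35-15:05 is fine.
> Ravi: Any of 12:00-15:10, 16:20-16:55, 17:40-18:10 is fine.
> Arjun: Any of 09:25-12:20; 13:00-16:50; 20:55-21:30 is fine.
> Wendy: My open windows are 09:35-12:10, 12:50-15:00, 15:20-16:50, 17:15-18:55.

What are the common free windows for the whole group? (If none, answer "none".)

14:35-15:00

Luca ∩ Ravi: 14:35-15:05.
Luca ∩ Ravi ∩ Arjun: 14:35-15:05.
Luca ∩ Ravi ∩ Arjun ∩ Wendy: 14:35-15:00.
So the common availability across everyone is 14:35-15:00.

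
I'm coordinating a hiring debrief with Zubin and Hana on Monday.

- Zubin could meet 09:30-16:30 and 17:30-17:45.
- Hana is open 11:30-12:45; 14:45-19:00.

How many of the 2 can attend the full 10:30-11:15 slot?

1

Zubin can make the full 10:30-11:15 slot — that's 1.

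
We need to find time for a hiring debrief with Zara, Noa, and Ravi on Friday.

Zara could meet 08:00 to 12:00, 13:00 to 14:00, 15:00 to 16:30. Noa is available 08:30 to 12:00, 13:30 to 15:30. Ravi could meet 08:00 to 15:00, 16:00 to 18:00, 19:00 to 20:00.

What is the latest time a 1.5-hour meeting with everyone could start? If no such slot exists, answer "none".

Zara ∩ Noa: 08:30-12:00, 13:30-14:00, 15:00-15:30.
Zara ∩ Noa ∩ Ravi: 08:30-12:00, 13:30-14:00.
Those are the intersection windows.
The last common window of at least 90 minutes is 08:30-12:00; a 90-minute meeting can start as late as 10:30 and still end by 12:00.

10:30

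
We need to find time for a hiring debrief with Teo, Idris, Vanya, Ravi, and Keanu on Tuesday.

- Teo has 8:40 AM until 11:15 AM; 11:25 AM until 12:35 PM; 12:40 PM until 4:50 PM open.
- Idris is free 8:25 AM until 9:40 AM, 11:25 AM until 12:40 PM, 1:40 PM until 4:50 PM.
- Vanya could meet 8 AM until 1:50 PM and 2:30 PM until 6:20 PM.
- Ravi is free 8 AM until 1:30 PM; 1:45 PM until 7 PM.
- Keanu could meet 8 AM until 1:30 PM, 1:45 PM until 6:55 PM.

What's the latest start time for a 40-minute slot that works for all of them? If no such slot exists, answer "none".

16:10

Teo ∩ Idris: 08:40-09:40, 11:25-12:35, 13:40-16:50.
Teo ∩ Idris ∩ Vanya: 08:40-09:40, 11:25-12:35, 13:40-13:50, 14:30-16:50.
Teo ∩ Idris ∩ Vanya ∩ Ravi: 08:40-09:40, 11:25-12:35, 13:45-13:50, 14:30-16:50.
Teo ∩ Idris ∩ Vanya ∩ Ravi ∩ Keanu: 08:40-09:40, 11:25-12:35, 13:45-13:50, 14:30-16:50.
So the common availability across everyone is 08:40-09:40, 11:25-12:35, 13:45-13:50, 14:30-16:50.
The last common window of at least 40 minutes is 14:30-16:50; a 40-minute meeting can start as late as 16:10 and still end by 16:50.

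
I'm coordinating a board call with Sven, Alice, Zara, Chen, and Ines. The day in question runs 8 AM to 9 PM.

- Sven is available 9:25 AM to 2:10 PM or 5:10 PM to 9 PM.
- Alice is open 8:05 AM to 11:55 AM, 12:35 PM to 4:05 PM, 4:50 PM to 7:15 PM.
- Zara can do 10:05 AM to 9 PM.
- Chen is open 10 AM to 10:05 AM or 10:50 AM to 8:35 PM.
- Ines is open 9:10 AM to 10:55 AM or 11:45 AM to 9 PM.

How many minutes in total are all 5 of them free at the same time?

Sven ∩ Alice: 09:25-11:55, 12:35-14:10, 17:10-19:15.
Sven ∩ Alice ∩ Zara: 10:05-11:55, 12:35-14:10, 17:10-19:15.
Sven ∩ Alice ∩ Zara ∩ Chen: 10:50-11:55, 12:35-14:10, 17:10-19:15.
Sven ∩ Alice ∩ Zara ∩ Chen ∩ Ines: 10:50-10:55, 11:45-11:55, 12:35-14:10, 17:10-19:15.
Summing the common windows: 5 + 10 + 95 + 125 = 235 minutes.

235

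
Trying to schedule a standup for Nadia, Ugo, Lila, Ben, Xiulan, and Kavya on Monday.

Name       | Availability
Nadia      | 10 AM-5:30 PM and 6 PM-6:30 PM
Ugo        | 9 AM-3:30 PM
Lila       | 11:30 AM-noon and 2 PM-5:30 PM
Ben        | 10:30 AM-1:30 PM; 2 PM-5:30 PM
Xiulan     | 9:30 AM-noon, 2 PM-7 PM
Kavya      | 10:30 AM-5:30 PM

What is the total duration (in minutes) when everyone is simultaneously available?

Nadia ∩ Ugo: 10:00-15:30.
Nadia ∩ Ugo ∩ Lila: 11:30-12:00, 14:00-15:30.
Nadia ∩ Ugo ∩ Lila ∩ Ben: 11:30-12:00, 14:00-15:30.
Nadia ∩ Ugo ∩ Lila ∩ Ben ∩ Xiulan: 11:30-12:00, 14:00-15:30.
Nadia ∩ Ugo ∩ Lila ∩ Ben ∩ Xiulan ∩ Kavya: 11:30-12:00, 14:00-15:30.
So the common availability across everyone is 11:30-12:00, 14:00-15:30.
Summing the common windows: 30 + 90 = 120 minutes.

120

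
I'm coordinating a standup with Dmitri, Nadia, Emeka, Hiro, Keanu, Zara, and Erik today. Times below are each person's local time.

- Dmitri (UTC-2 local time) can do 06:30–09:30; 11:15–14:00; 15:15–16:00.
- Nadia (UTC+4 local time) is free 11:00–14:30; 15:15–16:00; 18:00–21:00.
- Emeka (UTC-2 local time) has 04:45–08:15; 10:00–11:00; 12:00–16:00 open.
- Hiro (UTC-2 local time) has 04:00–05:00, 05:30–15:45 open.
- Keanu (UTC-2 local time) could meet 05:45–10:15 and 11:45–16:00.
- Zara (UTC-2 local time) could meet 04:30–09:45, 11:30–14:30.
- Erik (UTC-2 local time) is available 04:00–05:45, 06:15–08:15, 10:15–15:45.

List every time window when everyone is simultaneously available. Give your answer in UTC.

08:30-10:15, 14:00-16:00

Dmitri in UTC: 08:30-11:30, 13:15-16:00, 17:15-18:00 (add 2h to convert from UTC-2).
Nadia in UTC: 07:00-10:30, 11:15-12:00, 14:00-17:00 (subtract 4h to convert from UTC+4).
Emeka in UTC: 06:45-10:15, 12:00-13:00, 14:00-18:00 (add 2h to convert from UTC-2).
Hiro in UTC: 06:00-07:00, 07:30-17:45 (add 2h to convert from UTC-2).
Keanu in UTC: 07:45-12:15, 13:45-18:00 (add 2h to convert from UTC-2).
Zara in UTC: 06:30-11:45, 13:30-16:30 (add 2h to convert from UTC-2).
Erik in UTC: 06:00-07:45, 08:15-10:15, 12:15-17:45 (add 2h to convert from UTC-2).
Dmitri ∩ Nadia: 08:30-10:30, 11:15-11:30, 14:00-16:00.
Dmitri ∩ Nadia ∩ Emeka: 08:30-10:15, 14:00-16:00.
Dmitri ∩ Nadia ∩ Emeka ∩ Hiro: 08:30-10:15, 14:00-16:00.
Dmitri ∩ Nadia ∩ Emeka ∩ Hiro ∩ Keanu: 08:30-10:15, 14:00-16:00.
Dmitri ∩ Nadia ∩ Emeka ∩ Hiro ∩ Keanu ∩ Zara: 08:30-10:15, 14:00-16:00.
Dmitri ∩ Nadia ∩ Emeka ∩ Hiro ∩ Keanu ∩ Zara ∩ Erik: 08:30-10:15, 14:00-16:00.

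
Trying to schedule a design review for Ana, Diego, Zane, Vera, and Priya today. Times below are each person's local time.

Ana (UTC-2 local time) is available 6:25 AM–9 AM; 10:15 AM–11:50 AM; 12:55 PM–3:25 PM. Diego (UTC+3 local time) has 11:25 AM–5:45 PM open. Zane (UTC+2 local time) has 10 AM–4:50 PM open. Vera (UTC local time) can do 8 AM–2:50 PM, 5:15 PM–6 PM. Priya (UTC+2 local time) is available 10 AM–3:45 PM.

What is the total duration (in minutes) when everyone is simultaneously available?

245

Ana in UTC: 08:25-11:00, 12:15-13:50, 14:55-17:25 (add 2h to convert from UTC-2).
Diego in UTC: 08:25-14:45 (subtract 3h to convert from UTC+3).
Zane in UTC: 08:00-14:50 (subtract 2h to convert from UTC+2).
Vera in UTC: 08:00-14:50, 17:15-18:00.
Priya in UTC: 08:00-13:45 (subtract 2h to convert from UTC+2).
Ana ∩ Diego: 08:25-11:00, 12:15-13:50.
Ana ∩ Diego ∩ Zane: 08:25-11:00, 12:15-13:50.
Ana ∩ Diego ∩ Zane ∩ Vera: 08:25-11:00, 12:15-13:50.
Ana ∩ Diego ∩ Zane ∩ Vera ∩ Priya: 08:25-11:00, 12:15-13:45.
Those are the intersection windows.
Summing the common windows: 155 + 90 = 245 minutes.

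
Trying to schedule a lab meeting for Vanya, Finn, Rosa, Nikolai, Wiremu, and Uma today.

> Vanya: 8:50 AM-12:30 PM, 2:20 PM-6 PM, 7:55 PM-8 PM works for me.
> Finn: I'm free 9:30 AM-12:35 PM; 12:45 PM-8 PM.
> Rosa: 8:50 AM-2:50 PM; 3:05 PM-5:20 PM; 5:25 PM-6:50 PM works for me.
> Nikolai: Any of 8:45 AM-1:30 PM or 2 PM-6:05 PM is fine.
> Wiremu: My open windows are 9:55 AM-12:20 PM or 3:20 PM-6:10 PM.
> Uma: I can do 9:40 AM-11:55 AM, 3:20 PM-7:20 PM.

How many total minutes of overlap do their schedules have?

Vanya ∩ Finn: 09:30-12:30, 14:20-18:00, 19:55-20:00.
Vanya ∩ Finn ∩ Rosa: 09:30-12:30, 14:20-14:50, 15:05-17:20, 17:25-18:00.
Vanya ∩ Finn ∩ Rosa ∩ Nikolai: 09:30-12:30, 14:20-14:50, 15:05-17:20, 17:25-18:00.
Vanya ∩ Finn ∩ Rosa ∩ Nikolai ∩ Wiremu: 09:55-12:20, 15:20-17:20, 17:25-18:00.
Vanya ∩ Finn ∩ Rosa ∩ Nikolai ∩ Wiremu ∩ Uma: 09:55-11:55, 15:20-17:20, 17:25-18:00.
Summing the common windows: 120 + 120 + 35 = 275 minutes.

275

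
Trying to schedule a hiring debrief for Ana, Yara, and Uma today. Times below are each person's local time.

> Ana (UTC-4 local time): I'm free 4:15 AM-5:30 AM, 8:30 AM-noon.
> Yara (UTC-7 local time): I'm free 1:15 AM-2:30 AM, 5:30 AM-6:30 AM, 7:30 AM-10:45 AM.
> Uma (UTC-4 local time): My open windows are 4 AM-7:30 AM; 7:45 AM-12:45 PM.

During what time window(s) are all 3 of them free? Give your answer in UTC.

Ana in UTC: 08:15-09:30, 12:30-16:00 (add 4h to convert from UTC-4).
Yara in UTC: 08:15-09:30, 12:30-13:30, 14:30-17:45 (add 7h to convert from UTC-7).
Uma in UTC: 08:00-11:30, 11:45-16:45 (add 4h to convert from UTC-4).
Ana ∩ Yara: 08:15-09:30, 12:30-13:30, 14:30-16:00.
Ana ∩ Yara ∩ Uma: 08:15-09:30, 12:30-13:30, 14:30-16:00.
So the common availability across everyone is 08:15-09:30, 12:30-13:30, 14:30-16:00.

08:15-09:30, 12:30-13:30, 14:30-16:00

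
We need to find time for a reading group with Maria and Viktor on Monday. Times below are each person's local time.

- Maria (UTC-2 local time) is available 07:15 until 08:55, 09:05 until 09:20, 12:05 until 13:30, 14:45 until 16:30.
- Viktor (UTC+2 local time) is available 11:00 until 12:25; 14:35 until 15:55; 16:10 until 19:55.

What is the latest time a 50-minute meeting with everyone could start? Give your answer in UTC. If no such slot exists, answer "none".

17:05

Maria in UTC: 09:15-10:55, 11:05-11:20, 14:05-15:30, 16:45-18:30 (add 2h to convert from UTC-2).
Viktor in UTC: 09:00-10:25, 12:35-13:55, 14:10-17:55 (subtract 2h to convert from UTC+2).
Maria ∩ Viktor: 09:15-10:25, 14:10-15:30, 16:45-17:55.
The last common window of at least 50 minutes is 16:45-17:55; a 50-minute meeting can start as late as 17:05 and still end by 17:55.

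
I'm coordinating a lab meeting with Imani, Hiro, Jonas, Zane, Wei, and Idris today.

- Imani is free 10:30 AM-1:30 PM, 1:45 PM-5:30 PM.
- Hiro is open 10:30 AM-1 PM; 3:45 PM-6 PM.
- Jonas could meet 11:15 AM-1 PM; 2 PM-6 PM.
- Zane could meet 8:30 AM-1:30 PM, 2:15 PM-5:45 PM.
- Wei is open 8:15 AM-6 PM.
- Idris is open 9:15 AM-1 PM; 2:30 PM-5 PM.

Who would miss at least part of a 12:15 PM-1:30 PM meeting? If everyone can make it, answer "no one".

Imani: free for 12:15-13:30. Hiro: not fully free for 12:15-13:30. Jonas: not fully free for 12:15-13:30. Zane: free for 12:15-13:30. Wei: free for 12:15-13:30. Idris: not fully free for 12:15-13:30.

Hiro, Idris, Jonas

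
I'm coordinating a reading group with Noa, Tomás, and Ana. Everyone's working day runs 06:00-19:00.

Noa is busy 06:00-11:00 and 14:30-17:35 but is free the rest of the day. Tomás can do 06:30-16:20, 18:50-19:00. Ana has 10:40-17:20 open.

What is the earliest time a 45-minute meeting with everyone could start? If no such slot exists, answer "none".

11:00

Noa free: 11:00-14:30, 17:35-19:00 (invert busy blocks within the working day).
Tomás free: 06:30-16:20, 18:50-19:00.
Ana free: 10:40-17:20.
Noa ∩ Tomás: 11:00-14:30, 18:50-19:00.
Noa ∩ Tomás ∩ Ana: 11:00-14:30.
The first common window of at least 45 minutes is 11:00-14:30, so the earliest start is 11:00.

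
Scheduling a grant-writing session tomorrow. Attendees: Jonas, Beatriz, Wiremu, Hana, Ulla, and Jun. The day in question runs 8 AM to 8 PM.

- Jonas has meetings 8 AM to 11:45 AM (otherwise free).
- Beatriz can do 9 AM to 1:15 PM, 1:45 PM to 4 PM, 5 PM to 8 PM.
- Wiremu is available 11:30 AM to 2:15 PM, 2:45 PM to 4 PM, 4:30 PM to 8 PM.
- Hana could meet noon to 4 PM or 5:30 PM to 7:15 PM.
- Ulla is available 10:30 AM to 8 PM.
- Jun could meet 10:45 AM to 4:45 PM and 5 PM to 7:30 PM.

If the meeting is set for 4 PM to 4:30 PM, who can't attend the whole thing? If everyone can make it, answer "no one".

Jonas free: 11:45-20:00 (invert busy blocks within the working day).
Beatriz free: 09:00-13:15, 13:45-16:00, 17:00-20:00.
Wiremu free: 11:30-14:15, 14:45-16:00, 16:30-20:00.
Hana free: 12:00-16:00, 17:30-19:15.
Ulla free: 10:30-20:00.
Jun free: 10:45-16:45, 17:00-19:30.
Jonas: free for 16:00-16:30. Beatriz: not fully free for 16:00-16:30. Wiremu: not fully free for 16:00-16:30. Hana: not fully free for 16:00-16:30. Ulla: free for 16:00-16:30. Jun: free for 16:00-16:30.

Beatriz, Hana, Wiremu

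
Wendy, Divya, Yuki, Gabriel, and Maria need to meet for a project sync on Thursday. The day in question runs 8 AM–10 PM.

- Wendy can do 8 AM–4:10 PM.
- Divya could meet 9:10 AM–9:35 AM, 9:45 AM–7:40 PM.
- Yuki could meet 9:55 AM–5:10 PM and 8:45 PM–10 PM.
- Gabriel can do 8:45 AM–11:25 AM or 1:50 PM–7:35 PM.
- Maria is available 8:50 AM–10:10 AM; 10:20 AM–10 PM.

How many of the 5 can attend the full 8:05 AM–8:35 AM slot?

1

Wendy can make the full 08:05-08:35 slot — that's 1.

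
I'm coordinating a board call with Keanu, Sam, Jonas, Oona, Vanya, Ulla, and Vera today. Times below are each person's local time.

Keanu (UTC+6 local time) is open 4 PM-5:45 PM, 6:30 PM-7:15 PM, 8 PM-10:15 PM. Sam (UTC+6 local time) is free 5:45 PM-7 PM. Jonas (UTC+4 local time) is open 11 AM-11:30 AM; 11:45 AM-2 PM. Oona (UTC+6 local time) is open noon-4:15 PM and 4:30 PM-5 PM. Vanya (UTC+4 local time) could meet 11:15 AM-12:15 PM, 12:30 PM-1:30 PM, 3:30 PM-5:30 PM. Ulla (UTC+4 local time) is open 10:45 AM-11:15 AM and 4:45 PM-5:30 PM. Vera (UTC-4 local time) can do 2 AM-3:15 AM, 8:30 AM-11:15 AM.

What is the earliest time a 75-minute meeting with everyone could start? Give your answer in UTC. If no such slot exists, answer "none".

Keanu in UTC: 10:00-11:45, 12:30-13:15, 14:00-16:15 (subtract 6h to convert from UTC+6).
Sam in UTC: 11:45-13:00 (subtract 6h to convert from UTC+6).
Jonas in UTC: 07:00-07:30, 07:45-10:00 (subtract 4h to convert from UTC+4).
Oona in UTC: 06:00-10:15, 10:30-11:00 (subtract 6h to convert from UTC+6).
Vanya in UTC: 07:15-08:15, 08:30-09:30, 11:30-13:30 (subtract 4h to convert from UTC+4).
Ulla in UTC: 06:45-07:15, 12:45-13:30 (subtract 4h to convert from UTC+4).
Vera in UTC: 06:00-07:15, 12:30-15:15 (add 4h to convert from UTC-4).
Keanu ∩ Sam: 12:30-13:00.
Keanu ∩ Sam ∩ Jonas: ∅.
Keanu ∩ Sam ∩ Jonas ∩ Oona: ∅.
Keanu ∩ Sam ∩ Jonas ∩ Oona ∩ Vanya: ∅.
Keanu ∩ Sam ∩ Jonas ∩ Oona ∩ Vanya ∩ Ulla: ∅.
Keanu ∩ Sam ∩ Jonas ∩ Oona ∩ Vanya ∩ Ulla ∩ Vera: ∅.
There is no time when everyone is free.
No common window is at least 75 minutes long.

none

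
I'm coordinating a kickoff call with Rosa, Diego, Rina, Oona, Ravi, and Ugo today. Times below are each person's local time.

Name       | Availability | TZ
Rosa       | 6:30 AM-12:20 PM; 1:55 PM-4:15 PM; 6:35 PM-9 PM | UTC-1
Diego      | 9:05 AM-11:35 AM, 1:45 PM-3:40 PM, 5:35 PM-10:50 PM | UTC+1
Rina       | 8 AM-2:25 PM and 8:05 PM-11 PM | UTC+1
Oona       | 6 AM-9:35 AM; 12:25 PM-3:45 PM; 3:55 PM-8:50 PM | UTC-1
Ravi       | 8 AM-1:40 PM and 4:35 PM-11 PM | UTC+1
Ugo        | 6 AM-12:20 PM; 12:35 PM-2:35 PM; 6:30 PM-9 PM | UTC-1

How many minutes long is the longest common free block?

150

Rosa in UTC: 07:30-13:20, 14:55-17:15, 19:35-22:00 (add 1h to convert from UTC-1).
Diego in UTC: 08:05-10:35, 12:45-14:40, 16:35-21:50 (subtract 1h to convert from UTC+1).
Rina in UTC: 07:00-13:25, 19:05-22:00 (subtract 1h to convert from UTC+1).
Oona in UTC: 07:00-10:35, 13:25-16:45, 16:55-21:50 (add 1h to convert from UTC-1).
Ravi in UTC: 07:00-12:40, 15:35-22:00 (subtract 1h to convert from UTC+1).
Ugo in UTC: 07:00-13:20, 13:35-15:35, 19:30-22:00 (add 1h to convert from UTC-1).
Rosa ∩ Diego: 08:05-10:35, 12:45-13:20, 16:35-17:15, 19:35-21:50.
Rosa ∩ Diego ∩ Rina: 08:05-10:35, 12:45-13:20, 19:35-21:50.
Rosa ∩ Diego ∩ Rina ∩ Oona: 08:05-10:35, 19:35-21:50.
Rosa ∩ Diego ∩ Rina ∩ Oona ∩ Ravi: 08:05-10:35, 19:35-21:50.
Rosa ∩ Diego ∩ Rina ∩ Oona ∩ Ravi ∩ Ugo: 08:05-10:35, 19:35-21:50.
The longest is 08:05-10:35 at 150 minutes.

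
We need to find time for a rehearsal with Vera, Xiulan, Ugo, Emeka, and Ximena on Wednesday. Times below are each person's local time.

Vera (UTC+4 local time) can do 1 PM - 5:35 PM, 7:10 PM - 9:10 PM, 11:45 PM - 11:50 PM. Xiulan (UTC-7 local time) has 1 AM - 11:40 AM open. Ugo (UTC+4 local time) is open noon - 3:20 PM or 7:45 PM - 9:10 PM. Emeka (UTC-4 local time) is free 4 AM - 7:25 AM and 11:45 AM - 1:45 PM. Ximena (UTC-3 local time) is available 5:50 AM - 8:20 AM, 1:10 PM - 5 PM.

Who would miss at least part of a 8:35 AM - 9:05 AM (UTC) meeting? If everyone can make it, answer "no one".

Vera in UTC: 09:00-13:35, 15:10-17:10, 19:45-19:50 (subtract 4h to convert from UTC+4).
Xiulan in UTC: 08:00-18:40 (add 7h to convert from UTC-7).
Ugo in UTC: 08:00-11:20, 15:45-17:10 (subtract 4h to convert from UTC+4).
Emeka in UTC: 08:00-11:25, 15:45-17:45 (add 4h to convert from UTC-4).
Ximena in UTC: 08:50-11:20, 16:10-20:00 (add 3h to convert from UTC-3).
Vera: not fully free for 08:35-09:05. Xiulan: free for 08:35-09:05. Ugo: free for 08:35-09:05. Emeka: free for 08:35-09:05. Ximena: not fully free for 08:35-09:05.

Vera, Ximena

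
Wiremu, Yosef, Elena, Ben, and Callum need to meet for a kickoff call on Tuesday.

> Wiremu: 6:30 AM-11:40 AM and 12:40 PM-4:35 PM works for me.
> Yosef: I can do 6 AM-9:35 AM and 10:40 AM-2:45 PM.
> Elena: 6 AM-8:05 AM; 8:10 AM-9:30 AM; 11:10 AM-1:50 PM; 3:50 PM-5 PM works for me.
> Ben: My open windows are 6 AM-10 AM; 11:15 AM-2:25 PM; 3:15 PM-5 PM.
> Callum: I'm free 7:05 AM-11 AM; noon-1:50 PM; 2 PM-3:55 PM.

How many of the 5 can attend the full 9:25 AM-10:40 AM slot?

2

Wiremu and Callum can make the full 09:25-10:40 slot — that's 2.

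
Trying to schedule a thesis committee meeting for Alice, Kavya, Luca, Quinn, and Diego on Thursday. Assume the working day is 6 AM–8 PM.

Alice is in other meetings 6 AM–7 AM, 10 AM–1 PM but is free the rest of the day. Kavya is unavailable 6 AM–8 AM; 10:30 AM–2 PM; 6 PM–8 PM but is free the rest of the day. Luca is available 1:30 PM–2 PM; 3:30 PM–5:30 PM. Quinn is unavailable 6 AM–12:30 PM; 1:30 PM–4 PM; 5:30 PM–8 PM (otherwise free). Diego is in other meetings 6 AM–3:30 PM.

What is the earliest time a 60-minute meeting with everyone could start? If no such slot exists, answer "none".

16:00

Alice free: 07:00-10:00, 13:00-20:00 (invert busy blocks within the working day).
Kavya free: 08:00-10:30, 14:00-18:00 (invert busy blocks within the working day).
Luca free: 13:30-14:00, 15:30-17:30.
Quinn free: 12:30-13:30, 16:00-17:30 (invert busy blocks within the working day).
Diego free: 15:30-20:00 (invert busy blocks within the working day).
Alice ∩ Kavya: 08:00-10:00, 14:00-18:00.
Alice ∩ Kavya ∩ Luca: 15:30-17:30.
Alice ∩ Kavya ∩ Luca ∩ Quinn: 16:00-17:30.
Alice ∩ Kavya ∩ Luca ∩ Quinn ∩ Diego: 16:00-17:30.
So the common availability across everyone is 16:00-17:30.
The first common window of at least 60 minutes is 16:00-17:30, so the earliest start is 16:00.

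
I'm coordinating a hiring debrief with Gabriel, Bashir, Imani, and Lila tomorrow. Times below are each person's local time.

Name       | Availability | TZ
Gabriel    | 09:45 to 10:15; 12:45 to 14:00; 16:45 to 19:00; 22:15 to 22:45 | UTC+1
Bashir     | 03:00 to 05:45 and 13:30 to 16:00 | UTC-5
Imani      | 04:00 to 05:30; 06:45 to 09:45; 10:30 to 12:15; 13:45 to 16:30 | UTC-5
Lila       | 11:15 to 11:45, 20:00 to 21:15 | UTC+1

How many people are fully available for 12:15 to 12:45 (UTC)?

2

Gabriel in UTC: 08:45-09:15, 11:45-13:00, 15:45-18:00, 21:15-21:45 (subtract 1h to convert from UTC+1).
Bashir in UTC: 08:00-10:45, 18:30-21:00 (add 5h to convert from UTC-5).
Imani in UTC: 09:00-10:30, 11:45-14:45, 15:30-17:15, 18:45-21:30 (add 5h to convert from UTC-5).
Lila in UTC: 10:15-10:45, 19:00-20:15 (subtract 1h to convert from UTC+1).
Gabriel and Imani can make the full 12:15-12:45 slot — that's 2.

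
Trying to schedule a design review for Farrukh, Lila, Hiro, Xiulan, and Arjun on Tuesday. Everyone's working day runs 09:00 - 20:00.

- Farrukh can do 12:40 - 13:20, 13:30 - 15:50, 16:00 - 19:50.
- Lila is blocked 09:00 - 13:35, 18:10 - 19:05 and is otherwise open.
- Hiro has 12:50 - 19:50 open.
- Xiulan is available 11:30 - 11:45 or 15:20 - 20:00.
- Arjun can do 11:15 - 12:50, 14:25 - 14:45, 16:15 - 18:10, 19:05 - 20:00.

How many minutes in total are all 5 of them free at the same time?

Farrukh free: 12:40-13:20, 13:30-15:50, 16:00-19:50.
Lila free: 13:35-18:10, 19:05-20:00 (invert busy blocks within the working day).
Hiro free: 12:50-19:50.
Xiulan free: 11:30-11:45, 15:20-20:00.
Arjun free: 11:15-12:50, 14:25-14:45, 16:15-18:10, 19:05-20:00.
Farrukh ∩ Lila: 13:35-15:50, 16:00-18:10, 19:05-19:50.
Farrukh ∩ Lila ∩ Hiro: 13:35-15:50, 16:00-18:10, 19:05-19:50.
Farrukh ∩ Lila ∩ Hiro ∩ Xiulan: 15:20-15:50, 16:00-18:10, 19:05-19:50.
Farrukh ∩ Lila ∩ Hiro ∩ Xiulan ∩ Arjun: 16:15-18:10, 19:05-19:50.
So the common availability across everyone is 16:15-18:10, 19:05-19:50.
Summing the common windows: 115 + 45 = 160 minutes.

160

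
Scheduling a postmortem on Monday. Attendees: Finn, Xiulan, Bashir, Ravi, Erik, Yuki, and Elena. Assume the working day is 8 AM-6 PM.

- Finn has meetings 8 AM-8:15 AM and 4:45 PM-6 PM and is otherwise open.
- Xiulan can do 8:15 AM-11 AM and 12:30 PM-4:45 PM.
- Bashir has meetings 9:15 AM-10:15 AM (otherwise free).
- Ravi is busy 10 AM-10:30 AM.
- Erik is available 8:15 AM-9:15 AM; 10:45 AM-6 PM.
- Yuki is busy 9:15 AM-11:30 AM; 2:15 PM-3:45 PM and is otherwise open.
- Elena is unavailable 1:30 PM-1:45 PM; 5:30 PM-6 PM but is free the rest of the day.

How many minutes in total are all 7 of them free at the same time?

210

Finn free: 08:15-16:45 (invert busy blocks within the working day).
Xiulan free: 08:15-11:00, 12:30-16:45.
Bashir free: 08:00-09:15, 10:15-18:00 (invert busy blocks within the working day).
Ravi free: 08:00-10:00, 10:30-18:00 (invert busy blocks within the working day).
Erik free: 08:15-09:15, 10:45-18:00.
Yuki free: 08:00-09:15, 11:30-14:15, 15:45-18:00 (invert busy blocks within the working day).
Elena free: 08:00-13:30, 13:45-17:30 (invert busy blocks within the working day).
Finn ∩ Xiulan: 08:15-11:00, 12:30-16:45.
Finn ∩ Xiulan ∩ Bashir: 08:15-09:15, 10:15-11:00, 12:30-16:45.
Finn ∩ Xiulan ∩ Bashir ∩ Ravi: 08:15-09:15, 10:30-11:00, 12:30-16:45.
Finn ∩ Xiulan ∩ Bashir ∩ Ravi ∩ Erik: 08:15-09:15, 10:45-11:00, 12:30-16:45.
Finn ∩ Xiulan ∩ Bashir ∩ Ravi ∩ Erik ∩ Yuki: 08:15-09:15, 12:30-14:15, 15:45-16:45.
Finn ∩ Xiulan ∩ Bashir ∩ Ravi ∩ Erik ∩ Yuki ∩ Elena: 08:15-09:15, 12:30-13:30, 13:45-14:15, 15:45-16:45.
Summing the common windows: 60 + 60 + 30 + 60 = 210 minutes.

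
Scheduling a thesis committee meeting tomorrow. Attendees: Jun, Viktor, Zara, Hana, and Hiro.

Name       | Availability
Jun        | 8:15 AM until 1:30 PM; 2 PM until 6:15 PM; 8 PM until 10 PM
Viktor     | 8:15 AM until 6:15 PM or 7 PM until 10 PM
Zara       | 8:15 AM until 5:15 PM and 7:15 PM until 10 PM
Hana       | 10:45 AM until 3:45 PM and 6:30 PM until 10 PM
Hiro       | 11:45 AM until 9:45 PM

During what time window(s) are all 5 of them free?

11:45-13:30, 14:00-15:45, 20:00-21:45

Jun ∩ Viktor: 08:15-13:30, 14:00-18:15, 20:00-22:00.
Jun ∩ Viktor ∩ Zara: 08:15-13:30, 14:00-17:15, 20:00-22:00.
Jun ∩ Viktor ∩ Zara ∩ Hana: 10:45-13:30, 14:00-15:45, 20:00-22:00.
Jun ∩ Viktor ∩ Zara ∩ Hana ∩ Hiro: 11:45-13:30, 14:00-15:45, 20:00-21:45.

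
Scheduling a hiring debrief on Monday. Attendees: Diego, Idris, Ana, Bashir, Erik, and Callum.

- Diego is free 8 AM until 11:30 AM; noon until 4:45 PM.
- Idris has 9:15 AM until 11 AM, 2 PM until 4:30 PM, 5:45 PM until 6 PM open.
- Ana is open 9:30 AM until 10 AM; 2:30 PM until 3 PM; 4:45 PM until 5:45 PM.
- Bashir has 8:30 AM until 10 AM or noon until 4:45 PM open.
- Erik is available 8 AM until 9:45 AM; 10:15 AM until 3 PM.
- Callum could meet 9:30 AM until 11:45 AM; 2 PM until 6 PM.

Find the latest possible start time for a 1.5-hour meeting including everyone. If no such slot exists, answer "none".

Diego ∩ Idris: 09:15-11:00, 14:00-16:30.
Diego ∩ Idris ∩ Ana: 09:30-10:00, 14:30-15:00.
Diego ∩ Idris ∩ Ana ∩ Bashir: 09:30-10:00, 14:30-15:00.
Diego ∩ Idris ∩ Ana ∩ Bashir ∩ Erik: 09:30-09:45, 14:30-15:00.
Diego ∩ Idris ∩ Ana ∩ Bashir ∩ Erik ∩ Callum: 09:30-09:45, 14:30-15:00.
Those are the intersection windows.
No common window is at least 90 minutes long.

none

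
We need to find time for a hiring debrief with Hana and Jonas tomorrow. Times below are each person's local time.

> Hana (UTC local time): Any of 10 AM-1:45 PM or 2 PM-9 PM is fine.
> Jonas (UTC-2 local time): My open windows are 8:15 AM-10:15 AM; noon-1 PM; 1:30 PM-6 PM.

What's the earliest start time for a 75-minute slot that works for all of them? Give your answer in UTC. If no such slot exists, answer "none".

10:15

Hana in UTC: 10:00-13:45, 14:00-21:00.
Jonas in UTC: 10:15-12:15, 14:00-15:00, 15:30-20:00 (add 2h to convert from UTC-2).
Hana ∩ Jonas: 10:15-12:15, 14:00-15:00, 15:30-20:00.
The first common window of at least 75 minutes is 10:15-12:15, so the earliest start is 10:15.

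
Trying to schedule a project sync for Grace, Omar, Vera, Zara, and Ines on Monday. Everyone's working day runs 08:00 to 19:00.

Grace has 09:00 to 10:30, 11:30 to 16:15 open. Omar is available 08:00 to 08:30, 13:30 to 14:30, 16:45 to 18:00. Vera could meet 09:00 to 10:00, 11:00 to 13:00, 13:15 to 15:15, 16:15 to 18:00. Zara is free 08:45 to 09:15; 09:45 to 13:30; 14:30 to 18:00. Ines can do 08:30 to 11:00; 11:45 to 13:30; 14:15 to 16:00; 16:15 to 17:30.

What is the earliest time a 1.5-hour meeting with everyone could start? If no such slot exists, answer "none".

Grace ∩ Omar: 13:30-14:30.
Grace ∩ Omar ∩ Vera: 13:30-14:30.
Grace ∩ Omar ∩ Vera ∩ Zara: ∅.
Grace ∩ Omar ∩ Vera ∩ Zara ∩ Ines: ∅.
There is no time when everyone is free.
No common window is at least 90 minutes long.

none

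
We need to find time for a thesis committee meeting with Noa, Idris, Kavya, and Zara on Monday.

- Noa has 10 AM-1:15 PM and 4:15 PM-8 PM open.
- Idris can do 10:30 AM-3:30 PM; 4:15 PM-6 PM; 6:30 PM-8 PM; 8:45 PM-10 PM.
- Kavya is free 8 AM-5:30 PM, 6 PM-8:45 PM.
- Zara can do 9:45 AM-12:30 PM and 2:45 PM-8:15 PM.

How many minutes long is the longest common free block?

120

Noa ∩ Idris: 10:30-13:15, 16:15-18:00, 18:30-20:00.
Noa ∩ Idris ∩ Kavya: 10:30-13:15, 16:15-17:30, 18:30-20:00.
Noa ∩ Idris ∩ Kavya ∩ Zara: 10:30-12:30, 16:15-17:30, 18:30-20:00.
So the common availability across everyone is 10:30-12:30, 16:15-17:30, 18:30-20:00.
The longest is 10:30-12:30 at 120 minutes.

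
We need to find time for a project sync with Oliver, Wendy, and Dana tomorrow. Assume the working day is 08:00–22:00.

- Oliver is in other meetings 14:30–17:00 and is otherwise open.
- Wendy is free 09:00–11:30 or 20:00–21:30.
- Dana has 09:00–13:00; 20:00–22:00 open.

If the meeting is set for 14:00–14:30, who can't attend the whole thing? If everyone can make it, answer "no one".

Oliver free: 08:00-14:30, 17:00-22:00 (invert busy blocks within the working day).
Wendy free: 09:00-11:30, 20:00-21:30.
Dana free: 09:00-13:00, 20:00-22:00.
Oliver: free for 14:00-14:30. Wendy: not fully free for 14:00-14:30. Dana: not fully free for 14:00-14:30.

Dana, Wendy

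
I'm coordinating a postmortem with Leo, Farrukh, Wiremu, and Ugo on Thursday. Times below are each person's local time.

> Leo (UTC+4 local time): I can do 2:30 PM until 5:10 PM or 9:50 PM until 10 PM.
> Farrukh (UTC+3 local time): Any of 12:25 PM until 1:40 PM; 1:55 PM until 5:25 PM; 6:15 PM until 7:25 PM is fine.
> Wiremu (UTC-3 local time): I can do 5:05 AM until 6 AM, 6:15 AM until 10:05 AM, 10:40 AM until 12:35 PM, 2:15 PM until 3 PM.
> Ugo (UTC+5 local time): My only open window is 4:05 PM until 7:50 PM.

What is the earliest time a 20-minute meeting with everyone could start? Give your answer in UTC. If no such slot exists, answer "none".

11:05

Leo in UTC: 10:30-13:10, 17:50-18:00 (subtract 4h to convert from UTC+4).
Farrukh in UTC: 09:25-10:40, 10:55-14:25, 15:15-16:25 (subtract 3h to convert from UTC+3).
Wiremu in UTC: 08:05-09:00, 09:15-13:05, 13:40-15:35, 17:15-18:00 (add 3h to convert from UTC-3).
Ugo in UTC: 11:05-14:50 (subtract 5h to convert from UTC+5).
Leo ∩ Farrukh: 10:30-10:40, 10:55-13:10.
Leo ∩ Farrukh ∩ Wiremu: 10:30-10:40, 10:55-13:05.
Leo ∩ Farrukh ∩ Wiremu ∩ Ugo: 11:05-13:05.
The first common window of at least 20 minutes is 11:05-13:05, so the earliest start is 11:05.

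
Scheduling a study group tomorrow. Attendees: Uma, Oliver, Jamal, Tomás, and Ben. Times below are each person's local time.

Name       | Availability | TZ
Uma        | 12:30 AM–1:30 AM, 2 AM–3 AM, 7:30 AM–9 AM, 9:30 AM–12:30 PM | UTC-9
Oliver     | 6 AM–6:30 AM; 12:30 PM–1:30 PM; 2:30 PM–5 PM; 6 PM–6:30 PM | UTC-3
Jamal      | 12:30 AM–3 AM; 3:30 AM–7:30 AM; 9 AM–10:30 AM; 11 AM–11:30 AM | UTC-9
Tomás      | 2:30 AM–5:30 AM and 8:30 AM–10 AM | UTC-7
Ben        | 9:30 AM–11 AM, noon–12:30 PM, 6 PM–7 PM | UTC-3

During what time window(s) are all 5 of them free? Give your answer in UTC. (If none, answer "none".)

none

Uma in UTC: 09:30-10:30, 11:00-12:00, 16:30-18:00, 18:30-21:30 (add 9h to convert from UTC-9).
Oliver in UTC: 09:00-09:30, 15:30-16:30, 17:30-20:00, 21:00-21:30 (add 3h to convert from UTC-3).
Jamal in UTC: 09:30-12:00, 12:30-16:30, 18:00-19:30, 20:00-20:30 (add 9h to convert from UTC-9).
Tomás in UTC: 09:30-12:30, 15:30-17:00 (add 7h to convert from UTC-7).
Ben in UTC: 12:30-14:00, 15:00-15:30, 21:00-22:00 (add 3h to convert from UTC-3).
Uma ∩ Oliver: 17:30-18:00, 18:30-20:00, 21:00-21:30.
Uma ∩ Oliver ∩ Jamal: 18:30-19:30.
Uma ∩ Oliver ∩ Jamal ∩ Tomás: ∅.
Uma ∩ Oliver ∩ Jamal ∩ Tomás ∩ Ben: ∅.
There is no time when everyone is free.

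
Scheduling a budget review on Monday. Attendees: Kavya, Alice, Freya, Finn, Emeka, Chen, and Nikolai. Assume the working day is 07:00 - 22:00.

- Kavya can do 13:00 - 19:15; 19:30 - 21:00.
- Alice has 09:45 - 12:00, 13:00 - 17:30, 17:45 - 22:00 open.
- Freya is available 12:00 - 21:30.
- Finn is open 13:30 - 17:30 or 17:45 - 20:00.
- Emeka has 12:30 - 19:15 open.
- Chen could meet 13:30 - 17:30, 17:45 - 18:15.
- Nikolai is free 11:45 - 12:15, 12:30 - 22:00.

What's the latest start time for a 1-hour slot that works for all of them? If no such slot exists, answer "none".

16:30

Kavya ∩ Alice: 13:00-17:30, 17:45-19:15, 19:30-21:00.
Kavya ∩ Alice ∩ Freya: 13:00-17:30, 17:45-19:15, 19:30-21:00.
Kavya ∩ Alice ∩ Freya ∩ Finn: 13:30-17:30, 17:45-19:15, 19:30-20:00.
Kavya ∩ Alice ∩ Freya ∩ Finn ∩ Emeka: 13:30-17:30, 17:45-19:15.
Kavya ∩ Alice ∩ Freya ∩ Finn ∩ Emeka ∩ Chen: 13:30-17:30, 17:45-18:15.
Kavya ∩ Alice ∩ Freya ∩ Finn ∩ Emeka ∩ Chen ∩ Nikolai: 13:30-17:30, 17:45-18:15.
The last common window of at least 60 minutes is 13:30-17:30; a 60-minute meeting can start as late as 16:30 and still end by 17:30.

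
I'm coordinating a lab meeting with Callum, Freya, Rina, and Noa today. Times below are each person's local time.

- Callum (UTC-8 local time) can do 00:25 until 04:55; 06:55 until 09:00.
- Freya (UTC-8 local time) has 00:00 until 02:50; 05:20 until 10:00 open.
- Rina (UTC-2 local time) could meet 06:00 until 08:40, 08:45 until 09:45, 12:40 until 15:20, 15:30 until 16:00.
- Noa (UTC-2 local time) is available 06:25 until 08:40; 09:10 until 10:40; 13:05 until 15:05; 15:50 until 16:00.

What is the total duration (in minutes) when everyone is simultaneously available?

250

Callum in UTC: 08:25-12:55, 14:55-17:00 (add 8h to convert from UTC-8).
Freya in UTC: 08:00-10:50, 13:20-18:00 (add 8h to convert from UTC-8).
Rina in UTC: 08:00-10:40, 10:45-11:45, 14:40-17:20, 17:30-18:00 (add 2h to convert from UTC-2).
Noa in UTC: 08:25-10:40, 11:10-12:40, 15:05-17:05, 17:50-18:00 (add 2h to convert from UTC-2).
Callum ∩ Freya: 08:25-10:50, 14:55-17:00.
Callum ∩ Freya ∩ Rina: 08:25-10:40, 10:45-10:50, 14:55-17:00.
Callum ∩ Freya ∩ Rina ∩ Noa: 08:25-10:40, 15:05-17:00.
Summing the common windows: 135 + 115 = 250 minutes.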